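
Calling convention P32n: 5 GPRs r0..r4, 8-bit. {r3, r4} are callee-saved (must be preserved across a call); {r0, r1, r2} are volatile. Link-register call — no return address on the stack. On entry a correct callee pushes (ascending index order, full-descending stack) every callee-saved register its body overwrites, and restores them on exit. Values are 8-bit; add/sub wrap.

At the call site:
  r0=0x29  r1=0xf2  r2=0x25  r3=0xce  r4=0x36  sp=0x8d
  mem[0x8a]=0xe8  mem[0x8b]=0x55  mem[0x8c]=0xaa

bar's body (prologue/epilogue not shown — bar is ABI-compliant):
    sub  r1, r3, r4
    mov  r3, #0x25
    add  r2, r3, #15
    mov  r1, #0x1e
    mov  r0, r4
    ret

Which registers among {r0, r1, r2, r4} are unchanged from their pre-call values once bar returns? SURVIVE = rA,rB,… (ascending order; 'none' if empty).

prologue: push r3 → mem[0x8c]=0xce, sp=0x8c
body[0] sub  r1, r3, r4 → r1=0x98
body[1] mov  r3, #0x25 → r3=0x25
body[2] add  r2, r3, #15 → r2=0x34
body[3] mov  r1, #0x1e → r1=0x1e
body[4] mov  r0, r4 → r0=0x36
epilogue: pop r3=0xce, sp=0x8d
r0: caller-saved, written=True
r1: caller-saved, written=True
r2: caller-saved, written=True
r4: callee-saved, written=False

SURVIVE = r4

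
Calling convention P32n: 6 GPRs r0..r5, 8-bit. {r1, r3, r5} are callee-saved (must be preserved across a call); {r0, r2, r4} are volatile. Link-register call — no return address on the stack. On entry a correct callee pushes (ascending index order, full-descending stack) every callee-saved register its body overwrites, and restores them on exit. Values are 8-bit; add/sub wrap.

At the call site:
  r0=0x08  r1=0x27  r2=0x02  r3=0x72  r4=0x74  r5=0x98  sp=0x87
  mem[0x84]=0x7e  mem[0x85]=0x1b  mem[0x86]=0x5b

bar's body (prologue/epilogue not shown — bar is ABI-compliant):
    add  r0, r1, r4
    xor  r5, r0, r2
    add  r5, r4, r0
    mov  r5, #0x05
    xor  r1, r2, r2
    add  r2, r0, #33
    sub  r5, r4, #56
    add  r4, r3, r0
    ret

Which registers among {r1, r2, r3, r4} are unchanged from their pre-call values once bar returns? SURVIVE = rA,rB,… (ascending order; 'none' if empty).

prologue: push r1 -> mem[0x86]=0x27, sp=0x86
prologue: push r5 -> mem[0x85]=0x98, sp=0x85
body[0] add  r0, r1, r4 -> r0=0x9b
body[1] xor  r5, r0, r2 -> r5=0x99
body[2] add  r5, r4, r0 -> r5=0x0f
body[3] mov  r5, #0x05 -> r5=0x05
body[4] xor  r1, r2, r2 -> r1=0x00
body[5] add  r2, r0, #33 -> r2=0xbc
body[6] sub  r5, r4, #56 -> r5=0x3c
body[7] add  r4, r3, r0 -> r4=0x0d
epilogue: pop r5=0x98, sp=0x86
epilogue: pop r1=0x27, sp=0x87
r1: callee-saved, written=True
r2: caller-saved, written=True
r3: callee-saved, written=False
r4: caller-saved, written=True

SURVIVE = r1,r3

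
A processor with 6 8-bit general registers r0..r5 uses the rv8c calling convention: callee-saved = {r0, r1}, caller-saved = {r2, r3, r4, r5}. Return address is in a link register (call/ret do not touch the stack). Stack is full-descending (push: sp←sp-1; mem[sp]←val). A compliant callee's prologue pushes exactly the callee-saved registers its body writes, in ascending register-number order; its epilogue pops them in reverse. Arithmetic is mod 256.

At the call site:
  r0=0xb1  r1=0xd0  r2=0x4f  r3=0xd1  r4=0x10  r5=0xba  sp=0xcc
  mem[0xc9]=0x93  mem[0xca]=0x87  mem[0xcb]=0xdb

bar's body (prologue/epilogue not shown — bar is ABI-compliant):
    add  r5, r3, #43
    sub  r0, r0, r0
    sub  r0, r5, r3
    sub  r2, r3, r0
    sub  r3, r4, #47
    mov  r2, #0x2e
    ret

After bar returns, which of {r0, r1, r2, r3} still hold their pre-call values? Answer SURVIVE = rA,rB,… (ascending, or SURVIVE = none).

SURVIVE = r0,r1

prologue: push r0 -> mem[0xcb]=0xb1, sp=0xcb
body[0] add  r5, r3, #43 -> r5=0xfc
body[1] sub  r0, r0, r0 -> r0=0x00
body[2] sub  r0, r5, r3 -> r0=0x2b
body[3] sub  r2, r3, r0 -> r2=0xa6
body[4] sub  r3, r4, #47 -> r3=0xe1
body[5] mov  r2, #0x2e -> r2=0x2e
epilogue: pop r0=0xb1, sp=0xcc
r0: callee-saved, written=True
r1: callee-saved, written=False
r2: caller-saved, written=True
r3: caller-saved, written=True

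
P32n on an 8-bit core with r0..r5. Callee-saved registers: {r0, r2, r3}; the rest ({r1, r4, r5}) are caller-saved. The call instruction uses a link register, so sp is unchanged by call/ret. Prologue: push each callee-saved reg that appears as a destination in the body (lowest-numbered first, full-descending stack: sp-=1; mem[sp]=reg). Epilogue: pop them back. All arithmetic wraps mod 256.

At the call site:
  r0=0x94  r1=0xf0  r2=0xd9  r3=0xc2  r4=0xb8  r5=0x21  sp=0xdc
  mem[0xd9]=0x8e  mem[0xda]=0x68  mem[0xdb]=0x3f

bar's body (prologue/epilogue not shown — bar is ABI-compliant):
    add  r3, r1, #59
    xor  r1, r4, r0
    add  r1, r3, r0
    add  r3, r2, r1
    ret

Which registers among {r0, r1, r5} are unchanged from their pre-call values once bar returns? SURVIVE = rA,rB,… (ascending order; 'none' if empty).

prologue: push r3 → mem[0xdb]=0xc2, sp=0xdb
body[0] add  r3, r1, #59 → r3=0x2b
body[1] xor  r1, r4, r0 → r1=0x2c
body[2] add  r1, r3, r0 → r1=0xbf
body[3] add  r3, r2, r1 → r3=0x98
epilogue: pop r3=0xc2, sp=0xdc
r0: callee-saved, written=False
r1: caller-saved, written=True
r5: caller-saved, written=False

SURVIVE = r0,r5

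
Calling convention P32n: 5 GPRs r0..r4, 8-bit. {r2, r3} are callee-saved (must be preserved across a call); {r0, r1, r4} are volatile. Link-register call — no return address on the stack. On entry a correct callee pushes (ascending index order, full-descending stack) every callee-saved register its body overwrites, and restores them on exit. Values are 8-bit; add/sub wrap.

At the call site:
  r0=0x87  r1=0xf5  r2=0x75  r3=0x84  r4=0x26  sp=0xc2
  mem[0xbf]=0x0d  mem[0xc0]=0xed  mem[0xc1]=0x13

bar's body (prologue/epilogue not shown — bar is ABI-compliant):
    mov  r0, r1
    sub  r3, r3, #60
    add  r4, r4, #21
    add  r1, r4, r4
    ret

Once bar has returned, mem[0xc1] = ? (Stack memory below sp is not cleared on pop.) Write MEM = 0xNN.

MEM = 0x84

prologue: push r3 -> mem[0xc1]=0x84, sp=0xc1
body[0] mov  r0, r1 -> r0=0xf5
body[1] sub  r3, r3, #60 -> r3=0x48
body[2] add  r4, r4, #21 -> r4=0x3b
body[3] add  r1, r4, r4 -> r1=0x76
epilogue: pop r3=0x84, sp=0xc2
prologue pushed ['r3'] at ['0xc1']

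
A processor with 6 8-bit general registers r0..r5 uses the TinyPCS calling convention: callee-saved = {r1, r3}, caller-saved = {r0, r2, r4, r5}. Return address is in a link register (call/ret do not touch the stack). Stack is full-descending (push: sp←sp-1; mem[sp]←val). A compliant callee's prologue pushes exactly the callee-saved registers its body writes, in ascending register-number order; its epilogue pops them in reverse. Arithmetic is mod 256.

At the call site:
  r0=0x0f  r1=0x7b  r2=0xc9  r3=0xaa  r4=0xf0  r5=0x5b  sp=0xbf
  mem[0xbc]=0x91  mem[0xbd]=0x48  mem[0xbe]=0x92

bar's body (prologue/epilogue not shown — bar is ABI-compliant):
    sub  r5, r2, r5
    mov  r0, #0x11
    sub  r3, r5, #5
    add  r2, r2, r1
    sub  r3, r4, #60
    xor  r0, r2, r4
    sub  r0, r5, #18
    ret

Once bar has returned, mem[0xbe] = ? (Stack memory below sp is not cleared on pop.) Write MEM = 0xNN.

MEM = 0xaa

prologue: push r3 -> mem[0xbe]=0xaa, sp=0xbe
body[0] sub  r5, r2, r5 -> r5=0x6e
body[1] mov  r0, #0x11 -> r0=0x11
body[2] sub  r3, r5, #5 -> r3=0x69
body[3] add  r2, r2, r1 -> r2=0x44
body[4] sub  r3, r4, #60 -> r3=0xb4
body[5] xor  r0, r2, r4 -> r0=0xb4
body[6] sub  r0, r5, #18 -> r0=0x5c
epilogue: pop r3=0xaa, sp=0xbf
prologue pushed ['r3'] at ['0xbe']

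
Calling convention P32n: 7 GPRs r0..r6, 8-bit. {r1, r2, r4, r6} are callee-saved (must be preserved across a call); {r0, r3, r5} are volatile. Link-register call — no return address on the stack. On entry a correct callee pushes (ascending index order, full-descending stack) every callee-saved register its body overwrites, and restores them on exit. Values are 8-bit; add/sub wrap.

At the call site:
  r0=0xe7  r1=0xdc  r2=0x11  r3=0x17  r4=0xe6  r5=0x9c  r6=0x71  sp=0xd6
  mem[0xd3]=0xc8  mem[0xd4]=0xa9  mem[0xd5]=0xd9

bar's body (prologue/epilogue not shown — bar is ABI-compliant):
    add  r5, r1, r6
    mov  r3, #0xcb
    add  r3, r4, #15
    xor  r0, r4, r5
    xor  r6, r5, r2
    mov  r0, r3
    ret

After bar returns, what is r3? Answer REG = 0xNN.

prologue: push r6 -> mem[0xd5]=0x71, sp=0xd5
body[0] add  r5, r1, r6 -> r5=0x4d
body[1] mov  r3, #0xcb -> r3=0xcb
body[2] add  r3, r4, #15 -> r3=0xf5
body[3] xor  r0, r4, r5 -> r0=0xab
body[4] xor  r6, r5, r2 -> r6=0x5c
body[5] mov  r0, r3 -> r0=0xf5
epilogue: pop r6=0x71, sp=0xd6
r3 is caller-saved -> body value

REG = 0xf5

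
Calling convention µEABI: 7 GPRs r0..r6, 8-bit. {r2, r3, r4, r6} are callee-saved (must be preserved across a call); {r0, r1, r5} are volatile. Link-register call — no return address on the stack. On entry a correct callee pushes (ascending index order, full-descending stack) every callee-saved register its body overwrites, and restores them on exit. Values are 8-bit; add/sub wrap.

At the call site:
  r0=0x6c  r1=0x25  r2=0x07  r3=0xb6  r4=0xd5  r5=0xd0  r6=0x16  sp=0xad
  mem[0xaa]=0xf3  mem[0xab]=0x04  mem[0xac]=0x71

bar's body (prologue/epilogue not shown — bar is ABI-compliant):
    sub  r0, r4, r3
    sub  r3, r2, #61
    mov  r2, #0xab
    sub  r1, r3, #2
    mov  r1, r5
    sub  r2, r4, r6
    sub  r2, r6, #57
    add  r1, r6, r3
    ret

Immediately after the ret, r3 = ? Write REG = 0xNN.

prologue: push r2 -> mem[0xac]=0x07, sp=0xac
prologue: push r3 -> mem[0xab]=0xb6, sp=0xab
body[0] sub  r0, r4, r3 -> r0=0x1f
body[1] sub  r3, r2, #61 -> r3=0xca
body[2] mov  r2, #0xab -> r2=0xab
body[3] sub  r1, r3, #2 -> r1=0xc8
body[4] mov  r1, r5 -> r1=0xd0
body[5] sub  r2, r4, r6 -> r2=0xbf
body[6] sub  r2, r6, #57 -> r2=0xdd
body[7] add  r1, r6, r3 -> r1=0xe0
epilogue: pop r3=0xb6, sp=0xac
epilogue: pop r2=0x07, sp=0xad
r3 is callee-saved -> restored

REG = 0xb6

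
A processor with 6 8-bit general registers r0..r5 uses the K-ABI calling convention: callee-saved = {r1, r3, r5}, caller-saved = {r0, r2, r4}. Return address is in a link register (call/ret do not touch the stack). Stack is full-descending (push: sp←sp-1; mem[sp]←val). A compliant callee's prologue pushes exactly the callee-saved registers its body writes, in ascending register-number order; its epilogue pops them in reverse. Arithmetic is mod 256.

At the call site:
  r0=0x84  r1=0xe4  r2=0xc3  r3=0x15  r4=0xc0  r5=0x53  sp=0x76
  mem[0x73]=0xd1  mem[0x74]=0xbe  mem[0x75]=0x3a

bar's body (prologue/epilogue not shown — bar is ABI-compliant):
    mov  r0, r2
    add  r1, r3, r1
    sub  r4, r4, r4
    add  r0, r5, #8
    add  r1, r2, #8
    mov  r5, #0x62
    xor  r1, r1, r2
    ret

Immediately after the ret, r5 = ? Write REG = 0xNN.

REG = 0x53

prologue: push r1 → mem[0x75]=0xe4, sp=0x75
prologue: push r5 → mem[0x74]=0x53, sp=0x74
body[0] mov  r0, r2 → r0=0xc3
body[1] add  r1, r3, r1 → r1=0xf9
body[2] sub  r4, r4, r4 → r4=0x00
body[3] add  r0, r5, #8 → r0=0x5b
body[4] add  r1, r2, #8 → r1=0xcb
body[5] mov  r5, #0x62 → r5=0x62
body[6] xor  r1, r1, r2 → r1=0x08
epilogue: pop r5=0x53, sp=0x75
epilogue: pop r1=0xe4, sp=0x76
r5 is callee-saved → restored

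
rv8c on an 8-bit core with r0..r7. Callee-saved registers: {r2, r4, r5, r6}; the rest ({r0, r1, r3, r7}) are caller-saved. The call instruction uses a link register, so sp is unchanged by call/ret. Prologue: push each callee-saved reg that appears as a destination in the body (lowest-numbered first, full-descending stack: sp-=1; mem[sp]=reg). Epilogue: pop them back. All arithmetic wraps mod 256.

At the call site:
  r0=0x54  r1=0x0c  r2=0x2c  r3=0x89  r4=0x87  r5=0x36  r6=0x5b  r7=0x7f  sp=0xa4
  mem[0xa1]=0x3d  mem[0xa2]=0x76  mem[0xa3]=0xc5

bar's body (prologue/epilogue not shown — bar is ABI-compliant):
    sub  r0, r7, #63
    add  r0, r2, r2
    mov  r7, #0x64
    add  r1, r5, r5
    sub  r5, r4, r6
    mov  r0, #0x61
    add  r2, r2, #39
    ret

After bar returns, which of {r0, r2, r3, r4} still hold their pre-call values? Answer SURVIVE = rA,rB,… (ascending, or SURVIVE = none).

SURVIVE = r2,r3,r4

prologue: push r2 → mem[0xa3]=0x2c, sp=0xa3
prologue: push r5 → mem[0xa2]=0x36, sp=0xa2
body[0] sub  r0, r7, #63 → r0=0x40
body[1] add  r0, r2, r2 → r0=0x58
body[2] mov  r7, #0x64 → r7=0x64
body[3] add  r1, r5, r5 → r1=0x6c
body[4] sub  r5, r4, r6 → r5=0x2c
body[5] mov  r0, #0x61 → r0=0x61
body[6] add  r2, r2, #39 → r2=0x53
epilogue: pop r5=0x36, sp=0xa3
epilogue: pop r2=0x2c, sp=0xa4
r0: caller-saved, written=True
r2: callee-saved, written=True
r3: caller-saved, written=False
r4: callee-saved, written=False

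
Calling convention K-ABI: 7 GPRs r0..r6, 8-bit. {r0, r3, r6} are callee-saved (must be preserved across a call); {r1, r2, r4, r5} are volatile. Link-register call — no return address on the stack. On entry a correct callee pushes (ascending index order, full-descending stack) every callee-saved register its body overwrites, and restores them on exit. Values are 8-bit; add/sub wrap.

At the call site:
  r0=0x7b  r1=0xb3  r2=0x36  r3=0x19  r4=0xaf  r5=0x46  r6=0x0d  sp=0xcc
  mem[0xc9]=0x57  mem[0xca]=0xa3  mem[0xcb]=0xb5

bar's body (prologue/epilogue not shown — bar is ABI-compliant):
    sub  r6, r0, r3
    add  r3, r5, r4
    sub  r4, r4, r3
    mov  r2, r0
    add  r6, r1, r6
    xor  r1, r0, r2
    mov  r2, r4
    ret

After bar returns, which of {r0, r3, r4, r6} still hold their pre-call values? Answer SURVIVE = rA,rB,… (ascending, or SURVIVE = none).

prologue: push r3 -> mem[0xcb]=0x19, sp=0xcb
prologue: push r6 -> mem[0xca]=0x0d, sp=0xca
body[0] sub  r6, r0, r3 -> r6=0x62
body[1] add  r3, r5, r4 -> r3=0xf5
body[2] sub  r4, r4, r3 -> r4=0xba
body[3] mov  r2, r0 -> r2=0x7b
body[4] add  r6, r1, r6 -> r6=0x15
body[5] xor  r1, r0, r2 -> r1=0x00
body[6] mov  r2, r4 -> r2=0xba
epilogue: pop r6=0x0d, sp=0xcb
epilogue: pop r3=0x19, sp=0xcc
r0: callee-saved, written=False
r3: callee-saved, written=True
r4: caller-saved, written=True
r6: callee-saved, written=True

SURVIVE = r0,r3,r6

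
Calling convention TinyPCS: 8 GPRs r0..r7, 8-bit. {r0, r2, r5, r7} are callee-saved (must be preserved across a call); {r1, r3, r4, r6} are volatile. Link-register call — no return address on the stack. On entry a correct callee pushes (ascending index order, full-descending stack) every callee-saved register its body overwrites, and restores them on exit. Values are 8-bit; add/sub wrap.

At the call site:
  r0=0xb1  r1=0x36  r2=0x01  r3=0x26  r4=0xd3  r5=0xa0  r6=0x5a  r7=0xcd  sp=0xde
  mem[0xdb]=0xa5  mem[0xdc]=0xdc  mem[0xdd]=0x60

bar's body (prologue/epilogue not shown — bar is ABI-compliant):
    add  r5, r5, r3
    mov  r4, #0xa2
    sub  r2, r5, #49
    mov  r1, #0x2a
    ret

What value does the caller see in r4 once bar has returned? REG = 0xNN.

prologue: push r2 -> mem[0xdd]=0x01, sp=0xdd
prologue: push r5 -> mem[0xdc]=0xa0, sp=0xdc
body[0] add  r5, r5, r3 -> r5=0xc6
body[1] mov  r4, #0xa2 -> r4=0xa2
body[2] sub  r2, r5, #49 -> r2=0x95
body[3] mov  r1, #0x2a -> r1=0x2a
epilogue: pop r5=0xa0, sp=0xdd
epilogue: pop r2=0x01, sp=0xde
r4 is caller-saved -> body value

REG = 0xa2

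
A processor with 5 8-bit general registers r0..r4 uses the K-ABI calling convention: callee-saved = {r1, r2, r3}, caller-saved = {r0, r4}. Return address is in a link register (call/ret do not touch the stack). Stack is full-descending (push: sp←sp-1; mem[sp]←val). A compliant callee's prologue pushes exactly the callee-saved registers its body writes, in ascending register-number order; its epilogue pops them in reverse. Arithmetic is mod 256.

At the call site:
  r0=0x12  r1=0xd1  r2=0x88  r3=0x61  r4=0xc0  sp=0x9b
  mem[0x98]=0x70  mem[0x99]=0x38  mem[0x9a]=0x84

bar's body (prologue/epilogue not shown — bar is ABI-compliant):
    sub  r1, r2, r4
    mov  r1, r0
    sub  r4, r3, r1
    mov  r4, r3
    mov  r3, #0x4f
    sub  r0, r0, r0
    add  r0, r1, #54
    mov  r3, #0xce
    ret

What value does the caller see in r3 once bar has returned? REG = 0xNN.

prologue: push r1 -> mem[0x9a]=0xd1, sp=0x9a
prologue: push r3 -> mem[0x99]=0x61, sp=0x99
body[0] sub  r1, r2, r4 -> r1=0xc8
body[1] mov  r1, r0 -> r1=0x12
body[2] sub  r4, r3, r1 -> r4=0x4f
body[3] mov  r4, r3 -> r4=0x61
body[4] mov  r3, #0x4f -> r3=0x4f
body[5] sub  r0, r0, r0 -> r0=0x00
body[6] add  r0, r1, #54 -> r0=0x48
body[7] mov  r3, #0xce -> r3=0xce
epilogue: pop r3=0x61, sp=0x9a
epilogue: pop r1=0xd1, sp=0x9b
r3 is callee-saved -> restored

REG = 0x61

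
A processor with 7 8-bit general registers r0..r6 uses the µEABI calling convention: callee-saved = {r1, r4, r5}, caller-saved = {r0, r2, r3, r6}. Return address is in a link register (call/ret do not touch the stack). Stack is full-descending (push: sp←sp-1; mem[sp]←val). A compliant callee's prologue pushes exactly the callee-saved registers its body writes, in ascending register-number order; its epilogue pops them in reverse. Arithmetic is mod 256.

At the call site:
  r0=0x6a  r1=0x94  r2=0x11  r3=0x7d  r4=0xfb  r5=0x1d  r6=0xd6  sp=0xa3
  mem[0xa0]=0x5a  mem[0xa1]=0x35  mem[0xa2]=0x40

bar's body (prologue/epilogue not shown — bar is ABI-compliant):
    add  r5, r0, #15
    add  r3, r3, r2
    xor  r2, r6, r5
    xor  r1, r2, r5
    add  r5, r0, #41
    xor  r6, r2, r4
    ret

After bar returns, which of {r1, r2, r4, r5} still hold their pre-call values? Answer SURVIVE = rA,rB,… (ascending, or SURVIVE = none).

SURVIVE = r1,r4,r5

prologue: push r1 → mem[0xa2]=0x94, sp=0xa2
prologue: push r5 → mem[0xa1]=0x1d, sp=0xa1
body[0] add  r5, r0, #15 → r5=0x79
body[1] add  r3, r3, r2 → r3=0x8e
body[2] xor  r2, r6, r5 → r2=0xaf
body[3] xor  r1, r2, r5 → r1=0xd6
body[4] add  r5, r0, #41 → r5=0x93
body[5] xor  r6, r2, r4 → r6=0x54
epilogue: pop r5=0x1d, sp=0xa2
epilogue: pop r1=0x94, sp=0xa3
r1: callee-saved, written=True
r2: caller-saved, written=True
r4: callee-saved, written=False
r5: callee-saved, written=True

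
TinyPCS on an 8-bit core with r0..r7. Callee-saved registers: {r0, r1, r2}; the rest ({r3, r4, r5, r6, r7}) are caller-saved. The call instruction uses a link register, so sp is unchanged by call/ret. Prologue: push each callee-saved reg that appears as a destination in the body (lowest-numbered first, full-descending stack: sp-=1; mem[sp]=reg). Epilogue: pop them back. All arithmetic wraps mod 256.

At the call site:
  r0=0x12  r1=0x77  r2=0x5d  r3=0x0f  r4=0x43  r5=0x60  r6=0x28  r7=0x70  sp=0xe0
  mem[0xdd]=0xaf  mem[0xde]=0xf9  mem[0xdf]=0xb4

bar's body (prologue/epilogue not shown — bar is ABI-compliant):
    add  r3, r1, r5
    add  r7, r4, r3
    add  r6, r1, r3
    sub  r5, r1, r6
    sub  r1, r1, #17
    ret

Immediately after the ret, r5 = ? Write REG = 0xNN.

REG = 0x29

prologue: push r1 → mem[0xdf]=0x77, sp=0xdf
body[0] add  r3, r1, r5 → r3=0xd7
body[1] add  r7, r4, r3 → r7=0x1a
body[2] add  r6, r1, r3 → r6=0x4e
body[3] sub  r5, r1, r6 → r5=0x29
body[4] sub  r1, r1, #17 → r1=0x66
epilogue: pop r1=0x77, sp=0xe0
r5 is caller-saved → body value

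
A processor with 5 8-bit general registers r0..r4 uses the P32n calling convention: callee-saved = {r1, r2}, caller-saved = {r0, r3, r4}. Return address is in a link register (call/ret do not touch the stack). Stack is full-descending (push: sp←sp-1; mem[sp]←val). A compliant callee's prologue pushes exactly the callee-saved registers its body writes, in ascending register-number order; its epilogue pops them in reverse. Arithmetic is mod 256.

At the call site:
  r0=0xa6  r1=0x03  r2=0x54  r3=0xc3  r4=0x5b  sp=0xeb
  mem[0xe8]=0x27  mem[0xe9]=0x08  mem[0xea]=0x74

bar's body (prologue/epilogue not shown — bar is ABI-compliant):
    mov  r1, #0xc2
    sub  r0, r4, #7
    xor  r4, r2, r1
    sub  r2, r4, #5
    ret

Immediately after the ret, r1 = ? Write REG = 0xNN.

prologue: push r1 → mem[0xea]=0x03, sp=0xea
prologue: push r2 → mem[0xe9]=0x54, sp=0xe9
body[0] mov  r1, #0xc2 → r1=0xc2
body[1] sub  r0, r4, #7 → r0=0x54
body[2] xor  r4, r2, r1 → r4=0x96
body[3] sub  r2, r4, #5 → r2=0x91
epilogue: pop r2=0x54, sp=0xea
epilogue: pop r1=0x03, sp=0xeb
r1 is callee-saved → restored

REG = 0x03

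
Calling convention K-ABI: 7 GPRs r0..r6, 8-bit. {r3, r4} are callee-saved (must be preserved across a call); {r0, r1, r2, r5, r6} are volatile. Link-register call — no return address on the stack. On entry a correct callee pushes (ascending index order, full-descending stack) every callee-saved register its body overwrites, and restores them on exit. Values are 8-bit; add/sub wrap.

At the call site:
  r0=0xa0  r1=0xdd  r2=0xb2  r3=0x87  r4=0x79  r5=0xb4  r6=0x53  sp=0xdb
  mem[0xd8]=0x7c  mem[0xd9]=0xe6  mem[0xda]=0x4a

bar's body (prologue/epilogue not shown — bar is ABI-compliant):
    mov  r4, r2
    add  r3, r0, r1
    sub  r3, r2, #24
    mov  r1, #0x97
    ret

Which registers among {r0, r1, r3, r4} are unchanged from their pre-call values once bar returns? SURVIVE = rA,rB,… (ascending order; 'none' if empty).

prologue: push r3 -> mem[0xda]=0x87, sp=0xda
prologue: push r4 -> mem[0xd9]=0x79, sp=0xd9
body[0] mov  r4, r2 -> r4=0xb2
body[1] add  r3, r0, r1 -> r3=0x7d
body[2] sub  r3, r2, #24 -> r3=0x9a
body[3] mov  r1, #0x97 -> r1=0x97
epilogue: pop r4=0x79, sp=0xda
epilogue: pop r3=0x87, sp=0xdb
r0: caller-saved, written=False
r1: caller-saved, written=True
r3: callee-saved, written=True
r4: callee-saved, written=True

SURVIVE = r0,r3,r4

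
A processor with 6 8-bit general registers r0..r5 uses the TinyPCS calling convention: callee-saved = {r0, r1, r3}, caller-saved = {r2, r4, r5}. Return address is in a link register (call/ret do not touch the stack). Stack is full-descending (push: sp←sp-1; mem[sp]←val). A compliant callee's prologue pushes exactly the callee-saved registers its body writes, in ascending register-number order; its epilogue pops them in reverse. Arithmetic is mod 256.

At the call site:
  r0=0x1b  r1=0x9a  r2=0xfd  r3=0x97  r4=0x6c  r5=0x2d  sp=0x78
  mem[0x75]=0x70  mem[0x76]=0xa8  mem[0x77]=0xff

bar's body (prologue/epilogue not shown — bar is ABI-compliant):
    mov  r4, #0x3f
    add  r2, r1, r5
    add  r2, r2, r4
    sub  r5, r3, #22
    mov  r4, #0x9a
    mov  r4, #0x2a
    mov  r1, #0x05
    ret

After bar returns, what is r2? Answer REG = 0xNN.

REG = 0x06

prologue: push r1 → mem[0x77]=0x9a, sp=0x77
body[0] mov  r4, #0x3f → r4=0x3f
body[1] add  r2, r1, r5 → r2=0xc7
body[2] add  r2, r2, r4 → r2=0x06
body[3] sub  r5, r3, #22 → r5=0x81
body[4] mov  r4, #0x9a → r4=0x9a
body[5] mov  r4, #0x2a → r4=0x2a
body[6] mov  r1, #0x05 → r1=0x05
epilogue: pop r1=0x9a, sp=0x78
r2 is caller-saved → body value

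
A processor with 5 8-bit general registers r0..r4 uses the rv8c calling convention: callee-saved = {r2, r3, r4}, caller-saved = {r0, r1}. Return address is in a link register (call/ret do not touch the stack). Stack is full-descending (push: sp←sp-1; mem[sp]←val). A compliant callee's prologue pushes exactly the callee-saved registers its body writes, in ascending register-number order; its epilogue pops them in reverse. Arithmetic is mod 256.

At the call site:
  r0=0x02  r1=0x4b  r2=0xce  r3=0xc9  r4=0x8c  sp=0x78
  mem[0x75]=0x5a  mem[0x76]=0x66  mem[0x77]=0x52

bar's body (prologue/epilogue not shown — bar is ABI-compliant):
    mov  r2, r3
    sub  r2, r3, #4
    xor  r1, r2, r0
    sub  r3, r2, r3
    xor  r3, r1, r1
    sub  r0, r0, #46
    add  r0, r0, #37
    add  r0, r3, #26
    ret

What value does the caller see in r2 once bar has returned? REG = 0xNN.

REG = 0xce

prologue: push r2 -> mem[0x77]=0xce, sp=0x77
prologue: push r3 -> mem[0x76]=0xc9, sp=0x76
body[0] mov  r2, r3 -> r2=0xc9
body[1] sub  r2, r3, #4 -> r2=0xc5
body[2] xor  r1, r2, r0 -> r1=0xc7
body[3] sub  r3, r2, r3 -> r3=0xfc
body[4] xor  r3, r1, r1 -> r3=0x00
body[5] sub  r0, r0, #46 -> r0=0xd4
body[6] add  r0, r0, #37 -> r0=0xf9
body[7] add  r0, r3, #26 -> r0=0x1a
epilogue: pop r3=0xc9, sp=0x77
epilogue: pop r2=0xce, sp=0x78
r2 is callee-saved -> restored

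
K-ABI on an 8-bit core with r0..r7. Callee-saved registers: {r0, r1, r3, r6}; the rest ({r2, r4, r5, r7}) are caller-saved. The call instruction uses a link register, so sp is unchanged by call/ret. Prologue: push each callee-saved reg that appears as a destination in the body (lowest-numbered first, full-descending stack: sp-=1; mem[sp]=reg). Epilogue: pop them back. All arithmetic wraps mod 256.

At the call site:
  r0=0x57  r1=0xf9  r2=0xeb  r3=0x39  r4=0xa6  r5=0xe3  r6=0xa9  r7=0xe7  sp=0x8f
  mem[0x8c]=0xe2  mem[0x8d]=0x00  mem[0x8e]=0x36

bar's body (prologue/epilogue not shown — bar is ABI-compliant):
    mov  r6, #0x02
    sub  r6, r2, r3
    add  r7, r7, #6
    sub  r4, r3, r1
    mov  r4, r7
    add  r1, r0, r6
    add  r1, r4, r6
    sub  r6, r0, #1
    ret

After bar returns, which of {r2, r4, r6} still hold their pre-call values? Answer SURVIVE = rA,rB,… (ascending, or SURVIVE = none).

SURVIVE = r2,r6

prologue: push r1 → mem[0x8e]=0xf9, sp=0x8e
prologue: push r6 → mem[0x8d]=0xa9, sp=0x8d
body[0] mov  r6, #0x02 → r6=0x02
body[1] sub  r6, r2, r3 → r6=0xb2
body[2] add  r7, r7, #6 → r7=0xed
body[3] sub  r4, r3, r1 → r4=0x40
body[4] mov  r4, r7 → r4=0xed
body[5] add  r1, r0, r6 → r1=0x09
body[6] add  r1, r4, r6 → r1=0x9f
body[7] sub  r6, r0, #1 → r6=0x56
epilogue: pop r6=0xa9, sp=0x8e
epilogue: pop r1=0xf9, sp=0x8f
r2: caller-saved, written=False
r4: caller-saved, written=True
r6: callee-saved, written=True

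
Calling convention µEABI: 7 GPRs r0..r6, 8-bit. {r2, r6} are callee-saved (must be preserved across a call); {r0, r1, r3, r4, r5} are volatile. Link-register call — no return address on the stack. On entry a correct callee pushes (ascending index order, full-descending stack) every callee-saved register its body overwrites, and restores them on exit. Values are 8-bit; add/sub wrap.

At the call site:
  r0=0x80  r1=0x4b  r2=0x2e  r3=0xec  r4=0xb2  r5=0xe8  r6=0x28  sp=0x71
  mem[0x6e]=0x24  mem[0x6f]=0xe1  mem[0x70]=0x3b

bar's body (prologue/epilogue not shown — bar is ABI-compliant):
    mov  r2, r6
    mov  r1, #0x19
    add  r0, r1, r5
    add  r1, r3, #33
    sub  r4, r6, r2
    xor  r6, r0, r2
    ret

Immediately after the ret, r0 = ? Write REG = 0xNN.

REG = 0x01

prologue: push r2 → mem[0x70]=0x2e, sp=0x70
prologue: push r6 → mem[0x6f]=0x28, sp=0x6f
body[0] mov  r2, r6 → r2=0x28
body[1] mov  r1, #0x19 → r1=0x19
body[2] add  r0, r1, r5 → r0=0x01
body[3] add  r1, r3, #33 → r1=0x0d
body[4] sub  r4, r6, r2 → r4=0x00
body[5] xor  r6, r0, r2 → r6=0x29
epilogue: pop r6=0x28, sp=0x70
epilogue: pop r2=0x2e, sp=0x71
r0 is caller-saved → body value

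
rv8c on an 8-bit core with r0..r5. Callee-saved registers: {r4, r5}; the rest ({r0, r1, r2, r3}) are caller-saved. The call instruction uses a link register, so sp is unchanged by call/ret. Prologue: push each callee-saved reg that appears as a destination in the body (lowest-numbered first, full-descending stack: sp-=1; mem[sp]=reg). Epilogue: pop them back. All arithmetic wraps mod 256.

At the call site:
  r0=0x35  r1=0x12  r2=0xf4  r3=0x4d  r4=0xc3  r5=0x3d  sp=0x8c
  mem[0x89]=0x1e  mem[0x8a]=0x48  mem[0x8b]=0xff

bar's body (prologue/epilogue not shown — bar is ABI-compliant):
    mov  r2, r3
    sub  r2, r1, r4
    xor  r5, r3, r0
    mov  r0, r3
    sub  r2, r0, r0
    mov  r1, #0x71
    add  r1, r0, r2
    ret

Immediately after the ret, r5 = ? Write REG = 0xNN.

prologue: push r5 -> mem[0x8b]=0x3d, sp=0x8b
body[0] mov  r2, r3 -> r2=0x4d
body[1] sub  r2, r1, r4 -> r2=0x4f
body[2] xor  r5, r3, r0 -> r5=0x78
body[3] mov  r0, r3 -> r0=0x4d
body[4] sub  r2, r0, r0 -> r2=0x00
body[5] mov  r1, #0x71 -> r1=0x71
body[6] add  r1, r0, r2 -> r1=0x4d
epilogue: pop r5=0x3d, sp=0x8c
r5 is callee-saved -> restored

REG = 0x3d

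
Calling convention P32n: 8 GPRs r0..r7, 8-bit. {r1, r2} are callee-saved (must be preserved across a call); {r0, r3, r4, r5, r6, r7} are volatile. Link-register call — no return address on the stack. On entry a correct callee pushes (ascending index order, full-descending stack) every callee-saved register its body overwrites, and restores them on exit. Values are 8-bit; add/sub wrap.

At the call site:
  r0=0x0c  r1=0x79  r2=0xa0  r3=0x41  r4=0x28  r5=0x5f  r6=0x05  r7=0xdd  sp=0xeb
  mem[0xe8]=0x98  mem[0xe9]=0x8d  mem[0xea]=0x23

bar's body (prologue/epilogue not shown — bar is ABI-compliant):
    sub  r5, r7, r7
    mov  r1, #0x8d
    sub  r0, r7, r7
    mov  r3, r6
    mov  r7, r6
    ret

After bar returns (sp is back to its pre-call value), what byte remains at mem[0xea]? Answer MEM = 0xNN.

MEM = 0x79

prologue: push r1 → mem[0xea]=0x79, sp=0xea
body[0] sub  r5, r7, r7 → r5=0x00
body[1] mov  r1, #0x8d → r1=0x8d
body[2] sub  r0, r7, r7 → r0=0x00
body[3] mov  r3, r6 → r3=0x05
body[4] mov  r7, r6 → r7=0x05
epilogue: pop r1=0x79, sp=0xeb
prologue pushed ['r1'] at ['0xea']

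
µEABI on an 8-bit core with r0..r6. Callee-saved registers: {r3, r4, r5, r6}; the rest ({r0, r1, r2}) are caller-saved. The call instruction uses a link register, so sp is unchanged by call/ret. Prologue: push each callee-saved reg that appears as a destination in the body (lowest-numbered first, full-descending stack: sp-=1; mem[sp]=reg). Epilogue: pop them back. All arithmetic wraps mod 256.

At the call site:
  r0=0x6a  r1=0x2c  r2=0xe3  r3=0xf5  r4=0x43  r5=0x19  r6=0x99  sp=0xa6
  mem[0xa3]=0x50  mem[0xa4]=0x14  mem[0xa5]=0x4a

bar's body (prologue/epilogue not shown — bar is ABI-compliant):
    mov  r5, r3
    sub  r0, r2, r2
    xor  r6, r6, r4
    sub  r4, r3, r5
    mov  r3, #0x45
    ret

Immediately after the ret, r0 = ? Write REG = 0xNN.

REG = 0x00

prologue: push r3 -> mem[0xa5]=0xf5, sp=0xa5
prologue: push r4 -> mem[0xa4]=0x43, sp=0xa4
prologue: push r5 -> mem[0xa3]=0x19, sp=0xa3
prologue: push r6 -> mem[0xa2]=0x99, sp=0xa2
body[0] mov  r5, r3 -> r5=0xf5
body[1] sub  r0, r2, r2 -> r0=0x00
body[2] xor  r6, r6, r4 -> r6=0xda
body[3] sub  r4, r3, r5 -> r4=0x00
body[4] mov  r3, #0x45 -> r3=0x45
epilogue: pop r6=0x99, sp=0xa3
epilogue: pop r5=0x19, sp=0xa4
epilogue: pop r4=0x43, sp=0xa5
epilogue: pop r3=0xf5, sp=0xa6
r0 is caller-saved -> body value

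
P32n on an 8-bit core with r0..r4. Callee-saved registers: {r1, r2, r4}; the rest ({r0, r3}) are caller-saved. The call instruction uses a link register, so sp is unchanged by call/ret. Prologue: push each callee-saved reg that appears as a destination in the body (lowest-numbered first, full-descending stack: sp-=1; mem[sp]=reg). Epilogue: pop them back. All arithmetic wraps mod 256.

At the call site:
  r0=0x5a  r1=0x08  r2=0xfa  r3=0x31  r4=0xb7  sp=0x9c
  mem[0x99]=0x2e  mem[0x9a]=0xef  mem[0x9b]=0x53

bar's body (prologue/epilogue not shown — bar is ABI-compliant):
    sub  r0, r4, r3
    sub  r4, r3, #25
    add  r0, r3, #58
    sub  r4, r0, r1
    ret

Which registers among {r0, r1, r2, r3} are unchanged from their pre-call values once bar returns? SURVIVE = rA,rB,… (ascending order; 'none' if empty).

SURVIVE = r1,r2,r3

prologue: push r4 -> mem[0x9b]=0xb7, sp=0x9b
body[0] sub  r0, r4, r3 -> r0=0x86
body[1] sub  r4, r3, #25 -> r4=0x18
body[2] add  r0, r3, #58 -> r0=0x6b
body[3] sub  r4, r0, r1 -> r4=0x63
epilogue: pop r4=0xb7, sp=0x9c
r0: caller-saved, written=True
r1: callee-saved, written=False
r2: callee-saved, written=False
r3: caller-saved, written=False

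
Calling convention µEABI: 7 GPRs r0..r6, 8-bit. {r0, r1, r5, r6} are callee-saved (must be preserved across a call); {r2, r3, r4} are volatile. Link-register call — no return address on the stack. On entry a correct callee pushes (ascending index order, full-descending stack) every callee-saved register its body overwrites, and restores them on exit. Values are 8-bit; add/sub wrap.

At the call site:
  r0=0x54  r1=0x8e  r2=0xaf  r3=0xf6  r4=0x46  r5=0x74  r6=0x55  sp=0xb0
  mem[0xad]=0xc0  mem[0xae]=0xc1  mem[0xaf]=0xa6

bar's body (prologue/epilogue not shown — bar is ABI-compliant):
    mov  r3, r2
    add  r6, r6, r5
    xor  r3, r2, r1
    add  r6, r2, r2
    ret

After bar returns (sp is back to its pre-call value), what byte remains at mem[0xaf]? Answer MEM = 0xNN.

prologue: push r6 → mem[0xaf]=0x55, sp=0xaf
body[0] mov  r3, r2 → r3=0xaf
body[1] add  r6, r6, r5 → r6=0xc9
body[2] xor  r3, r2, r1 → r3=0x21
body[3] add  r6, r2, r2 → r6=0x5e
epilogue: pop r6=0x55, sp=0xb0
prologue pushed ['r6'] at ['0xaf']

MEM = 0x55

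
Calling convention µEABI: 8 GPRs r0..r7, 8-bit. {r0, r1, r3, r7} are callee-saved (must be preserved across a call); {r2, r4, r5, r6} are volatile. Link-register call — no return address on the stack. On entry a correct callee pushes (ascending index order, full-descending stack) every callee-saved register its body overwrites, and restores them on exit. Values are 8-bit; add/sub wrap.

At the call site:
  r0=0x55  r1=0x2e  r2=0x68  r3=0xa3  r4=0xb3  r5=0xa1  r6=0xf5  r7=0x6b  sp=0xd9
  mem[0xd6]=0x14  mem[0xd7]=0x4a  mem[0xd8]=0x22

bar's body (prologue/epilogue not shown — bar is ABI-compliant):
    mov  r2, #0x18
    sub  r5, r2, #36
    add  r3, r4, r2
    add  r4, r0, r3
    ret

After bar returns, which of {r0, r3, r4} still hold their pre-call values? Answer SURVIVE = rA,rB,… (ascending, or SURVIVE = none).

prologue: push r3 -> mem[0xd8]=0xa3, sp=0xd8
body[0] mov  r2, #0x18 -> r2=0x18
body[1] sub  r5, r2, #36 -> r5=0xf4
body[2] add  r3, r4, r2 -> r3=0xcb
body[3] add  r4, r0, r3 -> r4=0x20
epilogue: pop r3=0xa3, sp=0xd9
r0: callee-saved, written=False
r3: callee-saved, written=True
r4: caller-saved, written=True

SURVIVE = r0,r3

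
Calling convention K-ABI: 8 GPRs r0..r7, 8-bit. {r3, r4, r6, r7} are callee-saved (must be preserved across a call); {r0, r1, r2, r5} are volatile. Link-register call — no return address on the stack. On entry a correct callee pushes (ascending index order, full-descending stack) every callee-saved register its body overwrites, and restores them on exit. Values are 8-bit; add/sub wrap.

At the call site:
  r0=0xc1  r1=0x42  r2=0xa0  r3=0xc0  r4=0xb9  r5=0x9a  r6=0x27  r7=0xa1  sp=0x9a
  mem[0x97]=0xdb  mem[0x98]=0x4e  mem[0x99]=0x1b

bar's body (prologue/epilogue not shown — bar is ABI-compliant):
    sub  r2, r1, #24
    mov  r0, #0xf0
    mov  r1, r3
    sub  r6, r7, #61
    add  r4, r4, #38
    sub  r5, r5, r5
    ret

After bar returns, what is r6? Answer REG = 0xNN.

prologue: push r4 → mem[0x99]=0xb9, sp=0x99
prologue: push r6 → mem[0x98]=0x27, sp=0x98
body[0] sub  r2, r1, #24 → r2=0x2a
body[1] mov  r0, #0xf0 → r0=0xf0
body[2] mov  r1, r3 → r1=0xc0
body[3] sub  r6, r7, #61 → r6=0x64
body[4] add  r4, r4, #38 → r4=0xdf
body[5] sub  r5, r5, r5 → r5=0x00
epilogue: pop r6=0x27, sp=0x99
epilogue: pop r4=0xb9, sp=0x9a
r6 is callee-saved → restored

REG = 0x27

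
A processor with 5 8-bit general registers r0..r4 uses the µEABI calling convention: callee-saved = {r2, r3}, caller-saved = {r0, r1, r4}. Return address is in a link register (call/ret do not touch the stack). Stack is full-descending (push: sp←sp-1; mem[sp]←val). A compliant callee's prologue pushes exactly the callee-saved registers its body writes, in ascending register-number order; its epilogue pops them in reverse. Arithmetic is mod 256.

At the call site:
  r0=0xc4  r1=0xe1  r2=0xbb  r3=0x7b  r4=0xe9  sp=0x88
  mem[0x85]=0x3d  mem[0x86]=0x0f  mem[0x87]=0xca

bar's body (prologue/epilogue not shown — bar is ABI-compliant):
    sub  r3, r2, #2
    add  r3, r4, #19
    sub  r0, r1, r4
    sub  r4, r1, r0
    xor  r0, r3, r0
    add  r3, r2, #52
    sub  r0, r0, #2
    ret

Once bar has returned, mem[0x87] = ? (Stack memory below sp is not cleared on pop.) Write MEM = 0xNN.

MEM = 0x7b

prologue: push r3 -> mem[0x87]=0x7b, sp=0x87
body[0] sub  r3, r2, #2 -> r3=0xb9
body[1] add  r3, r4, #19 -> r3=0xfc
body[2] sub  r0, r1, r4 -> r0=0xf8
body[3] sub  r4, r1, r0 -> r4=0xe9
body[4] xor  r0, r3, r0 -> r0=0x04
body[5] add  r3, r2, #52 -> r3=0xef
body[6] sub  r0, r0, #2 -> r0=0x02
epilogue: pop r3=0x7b, sp=0x88
prologue pushed ['r3'] at ['0x87']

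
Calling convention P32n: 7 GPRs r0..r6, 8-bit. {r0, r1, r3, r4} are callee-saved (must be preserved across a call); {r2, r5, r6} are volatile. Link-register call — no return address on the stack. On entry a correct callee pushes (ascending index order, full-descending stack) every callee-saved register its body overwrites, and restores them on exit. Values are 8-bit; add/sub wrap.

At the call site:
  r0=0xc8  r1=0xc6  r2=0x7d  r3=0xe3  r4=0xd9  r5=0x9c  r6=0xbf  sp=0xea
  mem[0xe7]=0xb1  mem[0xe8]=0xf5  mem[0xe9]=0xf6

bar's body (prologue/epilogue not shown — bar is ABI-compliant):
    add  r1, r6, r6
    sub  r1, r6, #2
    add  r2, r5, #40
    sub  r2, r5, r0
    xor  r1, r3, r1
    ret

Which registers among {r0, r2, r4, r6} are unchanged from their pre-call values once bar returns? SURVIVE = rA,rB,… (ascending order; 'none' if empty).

SURVIVE = r0,r4,r6

prologue: push r1 -> mem[0xe9]=0xc6, sp=0xe9
body[0] add  r1, r6, r6 -> r1=0x7e
body[1] sub  r1, r6, #2 -> r1=0xbd
body[2] add  r2, r5, #40 -> r2=0xc4
body[3] sub  r2, r5, r0 -> r2=0xd4
body[4] xor  r1, r3, r1 -> r1=0x5e
epilogue: pop r1=0xc6, sp=0xea
r0: callee-saved, written=False
r2: caller-saved, written=True
r4: callee-saved, written=False
r6: caller-saved, written=False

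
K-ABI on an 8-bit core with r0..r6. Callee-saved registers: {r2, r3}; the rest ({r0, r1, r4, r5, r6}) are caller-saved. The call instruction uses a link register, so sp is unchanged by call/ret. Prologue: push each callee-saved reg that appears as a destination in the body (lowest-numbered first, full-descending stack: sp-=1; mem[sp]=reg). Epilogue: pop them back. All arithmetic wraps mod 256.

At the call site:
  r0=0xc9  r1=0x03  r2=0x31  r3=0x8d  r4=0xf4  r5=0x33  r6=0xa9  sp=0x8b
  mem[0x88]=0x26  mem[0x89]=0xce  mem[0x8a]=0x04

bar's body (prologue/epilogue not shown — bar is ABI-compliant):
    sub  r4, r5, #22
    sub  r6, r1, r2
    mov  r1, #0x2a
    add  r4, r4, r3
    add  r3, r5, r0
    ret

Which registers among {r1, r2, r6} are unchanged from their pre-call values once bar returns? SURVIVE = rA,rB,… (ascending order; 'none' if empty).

prologue: push r3 -> mem[0x8a]=0x8d, sp=0x8a
body[0] sub  r4, r5, #22 -> r4=0x1d
body[1] sub  r6, r1, r2 -> r6=0xd2
body[2] mov  r1, #0x2a -> r1=0x2a
body[3] add  r4, r4, r3 -> r4=0xaa
body[4] add  r3, r5, r0 -> r3=0xfc
epilogue: pop r3=0x8d, sp=0x8b
r1: caller-saved, written=True
r2: callee-saved, written=False
r6: caller-saved, written=True

SURVIVE = r2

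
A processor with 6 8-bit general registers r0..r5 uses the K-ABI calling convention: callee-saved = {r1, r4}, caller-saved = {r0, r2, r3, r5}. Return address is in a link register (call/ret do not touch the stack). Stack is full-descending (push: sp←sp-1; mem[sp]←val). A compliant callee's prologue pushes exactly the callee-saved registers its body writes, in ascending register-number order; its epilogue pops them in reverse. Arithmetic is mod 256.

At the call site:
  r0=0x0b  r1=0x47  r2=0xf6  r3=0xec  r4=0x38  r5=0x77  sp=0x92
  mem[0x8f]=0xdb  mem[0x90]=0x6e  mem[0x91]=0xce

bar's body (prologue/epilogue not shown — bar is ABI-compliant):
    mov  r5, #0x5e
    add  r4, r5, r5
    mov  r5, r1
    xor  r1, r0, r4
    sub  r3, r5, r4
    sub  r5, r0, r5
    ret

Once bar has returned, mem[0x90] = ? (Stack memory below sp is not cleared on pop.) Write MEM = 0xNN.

MEM = 0x38

prologue: push r1 -> mem[0x91]=0x47, sp=0x91
prologue: push r4 -> mem[0x90]=0x38, sp=0x90
body[0] mov  r5, #0x5e -> r5=0x5e
body[1] add  r4, r5, r5 -> r4=0xbc
body[2] mov  r5, r1 -> r5=0x47
body[3] xor  r1, r0, r4 -> r1=0xb7
body[4] sub  r3, r5, r4 -> r3=0x8b
body[5] sub  r5, r0, r5 -> r5=0xc4
epilogue: pop r4=0x38, sp=0x91
epilogue: pop r1=0x47, sp=0x92
prologue pushed ['r1', 'r4'] at ['0x91', '0x90']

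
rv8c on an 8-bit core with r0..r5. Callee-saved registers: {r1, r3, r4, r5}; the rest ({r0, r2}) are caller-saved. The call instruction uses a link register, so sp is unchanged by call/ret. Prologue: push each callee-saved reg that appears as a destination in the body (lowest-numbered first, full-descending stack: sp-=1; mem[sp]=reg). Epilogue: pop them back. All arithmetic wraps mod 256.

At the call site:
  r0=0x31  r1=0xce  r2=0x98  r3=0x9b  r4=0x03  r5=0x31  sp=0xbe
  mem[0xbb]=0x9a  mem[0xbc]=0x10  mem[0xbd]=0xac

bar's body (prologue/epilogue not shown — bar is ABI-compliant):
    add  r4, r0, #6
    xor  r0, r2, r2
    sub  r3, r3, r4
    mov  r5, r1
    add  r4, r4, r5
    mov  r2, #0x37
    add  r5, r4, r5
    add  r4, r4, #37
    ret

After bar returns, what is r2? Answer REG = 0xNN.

prologue: push r3 -> mem[0xbd]=0x9b, sp=0xbd
prologue: push r4 -> mem[0xbc]=0x03, sp=0xbc
prologue: push r5 -> mem[0xbb]=0x31, sp=0xbb
body[0] add  r4, r0, #6 -> r4=0x37
body[1] xor  r0, r2, r2 -> r0=0x00
body[2] sub  r3, r3, r4 -> r3=0x64
body[3] mov  r5, r1 -> r5=0xce
body[4] add  r4, r4, r5 -> r4=0x05
body[5] mov  r2, #0x37 -> r2=0x37
body[6] add  r5, r4, r5 -> r5=0xd3
body[7] add  r4, r4, #37 -> r4=0x2a
epilogue: pop r5=0x31, sp=0xbc
epilogue: pop r4=0x03, sp=0xbd
epilogue: pop r3=0x9b, sp=0xbe
r2 is caller-saved -> body value

REG = 0x37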